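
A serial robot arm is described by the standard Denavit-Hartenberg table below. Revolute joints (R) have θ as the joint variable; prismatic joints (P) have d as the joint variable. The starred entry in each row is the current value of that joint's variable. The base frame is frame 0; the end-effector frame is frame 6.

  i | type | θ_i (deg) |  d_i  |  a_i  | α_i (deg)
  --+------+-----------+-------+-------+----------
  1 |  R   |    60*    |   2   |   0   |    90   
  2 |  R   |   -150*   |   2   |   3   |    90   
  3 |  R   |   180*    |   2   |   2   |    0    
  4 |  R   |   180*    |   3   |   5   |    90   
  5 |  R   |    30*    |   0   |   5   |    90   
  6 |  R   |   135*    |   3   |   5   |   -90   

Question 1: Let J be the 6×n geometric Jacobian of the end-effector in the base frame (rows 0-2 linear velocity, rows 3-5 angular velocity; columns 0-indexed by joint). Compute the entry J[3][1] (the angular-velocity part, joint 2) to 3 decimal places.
axis z_1 = (0.8660,-0.5000,0.0000); lever o_n−o_1 = (-5.9101,-7.1656,-1.6699)
cross product → J_v[:, 1] = (0.8349,1.4462,-9.1606)
J_ω[:, 1] = z_1
entry J[3][1] = 0.8660

0.866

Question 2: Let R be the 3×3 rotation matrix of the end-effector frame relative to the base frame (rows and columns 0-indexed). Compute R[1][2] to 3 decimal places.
End-effector z-axis (col 2 of R) = (0.9659,0.2588,-0.0000)
R[1][2] = 0.2588

0.259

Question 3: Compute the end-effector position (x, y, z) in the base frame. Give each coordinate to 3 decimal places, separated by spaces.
-5.910 -7.166 0.330

after link 1: o_1 = (0.0000, 0.0000, 2.0000)
after link 2: o_2 = (0.4330, -3.2500, 0.5000)
after link 3: o_3 = (0.7990, -2.6160, 3.2321)
after link 4: o_4 = (-2.1160, -7.6651, 3.3301)
after link 5: o_5 = (-4.6160, -11.9952, 3.3301)
after link 6: o_6 = (-5.9101, -7.1656, 0.3301)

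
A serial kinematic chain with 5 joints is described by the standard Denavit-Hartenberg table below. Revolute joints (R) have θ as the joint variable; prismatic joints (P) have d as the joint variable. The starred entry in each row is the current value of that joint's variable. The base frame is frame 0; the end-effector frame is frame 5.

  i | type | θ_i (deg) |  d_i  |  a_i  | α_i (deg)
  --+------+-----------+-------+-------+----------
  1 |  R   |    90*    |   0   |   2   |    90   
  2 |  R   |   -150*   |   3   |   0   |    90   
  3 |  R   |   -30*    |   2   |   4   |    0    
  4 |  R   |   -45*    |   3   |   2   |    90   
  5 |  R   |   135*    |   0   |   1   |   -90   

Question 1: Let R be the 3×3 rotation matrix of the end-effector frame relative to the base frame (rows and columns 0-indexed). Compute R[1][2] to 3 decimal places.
End-effector z-axis (col 2 of R) = (0.6830,0.5120,-0.5209)
R[1][2] = 0.5120

0.512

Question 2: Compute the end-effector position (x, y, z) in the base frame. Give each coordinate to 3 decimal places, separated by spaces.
-0.249 -4.143 3.043

after link 1: o_1 = (0.0000, 2.0000, 0.0000)
after link 2: o_2 = (3.0000, 2.0000, 0.0000)
after link 3: o_3 = (1.0000, -2.0000, 0.0000)
after link 4: o_4 = (-0.9319, -3.9483, 2.3393)
after link 5: o_5 = (-0.2488, -4.1433, 3.0431)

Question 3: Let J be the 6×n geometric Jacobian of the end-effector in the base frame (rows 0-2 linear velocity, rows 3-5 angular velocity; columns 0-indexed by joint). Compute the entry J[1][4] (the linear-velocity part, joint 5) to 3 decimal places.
axis z_4 = (-0.2588,0.8365,0.4830); lever o_n−o_4 = (0.6830,-0.1951,0.7039)
cross product → J_v[:, 4] = (0.6830,0.5120,-0.5209)
J_ω[:, 4] = z_4
entry J[1][4] = 0.5120

0.512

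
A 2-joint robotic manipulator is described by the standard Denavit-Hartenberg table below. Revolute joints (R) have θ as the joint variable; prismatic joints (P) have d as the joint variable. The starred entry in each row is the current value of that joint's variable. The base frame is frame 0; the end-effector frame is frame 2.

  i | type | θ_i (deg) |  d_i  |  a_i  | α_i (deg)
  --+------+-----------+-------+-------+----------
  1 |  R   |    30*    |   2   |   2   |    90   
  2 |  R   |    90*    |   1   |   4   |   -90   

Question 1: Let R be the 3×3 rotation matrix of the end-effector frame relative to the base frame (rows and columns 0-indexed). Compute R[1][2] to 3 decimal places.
End-effector z-axis (col 2 of R) = (-0.8660,-0.5000,0.0000)
R[1][2] = -0.5000

-0.500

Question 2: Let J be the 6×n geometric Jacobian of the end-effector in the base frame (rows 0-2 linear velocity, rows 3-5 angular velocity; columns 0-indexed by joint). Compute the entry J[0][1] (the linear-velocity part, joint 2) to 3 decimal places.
axis z_1 = (0.5000,-0.8660,0.0000); lever o_n−o_1 = (0.5000,-0.8660,4.0000)
cross product → J_v[:, 1] = (-3.4641,-2.0000,0.0000)
J_ω[:, 1] = z_1
entry J[0][1] = -3.4641

-3.464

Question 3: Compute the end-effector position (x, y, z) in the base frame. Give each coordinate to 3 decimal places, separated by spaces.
2.232 0.134 6.000

after link 1: o_1 = (1.7321, 1.0000, 2.0000)
after link 2: o_2 = (2.2321, 0.1340, 6.0000)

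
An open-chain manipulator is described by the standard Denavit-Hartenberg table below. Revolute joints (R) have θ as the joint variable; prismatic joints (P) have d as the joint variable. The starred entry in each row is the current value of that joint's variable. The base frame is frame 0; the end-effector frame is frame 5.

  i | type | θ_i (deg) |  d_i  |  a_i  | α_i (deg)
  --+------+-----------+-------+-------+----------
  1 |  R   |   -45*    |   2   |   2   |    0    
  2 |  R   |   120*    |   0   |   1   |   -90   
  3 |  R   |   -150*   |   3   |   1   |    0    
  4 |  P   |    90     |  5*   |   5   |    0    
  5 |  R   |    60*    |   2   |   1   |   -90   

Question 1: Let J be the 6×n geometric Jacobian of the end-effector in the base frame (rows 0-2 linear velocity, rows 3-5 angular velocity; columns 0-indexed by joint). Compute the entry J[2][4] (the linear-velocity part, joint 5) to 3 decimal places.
axis z_4 = (-0.9659,0.2588,0.0000); lever o_n−o_4 = (-1.6730,1.4836,0.0000)
cross product → J_v[:, 4] = (-0.0000,-0.0000,-1.0000)
J_ω[:, 4] = z_4
entry J[2][4] = -1.0000

-1.000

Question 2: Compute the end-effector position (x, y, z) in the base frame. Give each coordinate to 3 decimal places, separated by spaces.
after link 1: o_1 = (1.4142, -1.4142, 2.0000)
after link 2: o_2 = (1.6730, -0.4483, 2.0000)
after link 3: o_3 = (-1.4489, -0.5083, 2.5000)
after link 4: o_4 = (-5.6315, 3.2006, 6.8301)
after link 5: o_5 = (-7.3045, 4.6841, 6.8301)

-7.305 4.684 6.830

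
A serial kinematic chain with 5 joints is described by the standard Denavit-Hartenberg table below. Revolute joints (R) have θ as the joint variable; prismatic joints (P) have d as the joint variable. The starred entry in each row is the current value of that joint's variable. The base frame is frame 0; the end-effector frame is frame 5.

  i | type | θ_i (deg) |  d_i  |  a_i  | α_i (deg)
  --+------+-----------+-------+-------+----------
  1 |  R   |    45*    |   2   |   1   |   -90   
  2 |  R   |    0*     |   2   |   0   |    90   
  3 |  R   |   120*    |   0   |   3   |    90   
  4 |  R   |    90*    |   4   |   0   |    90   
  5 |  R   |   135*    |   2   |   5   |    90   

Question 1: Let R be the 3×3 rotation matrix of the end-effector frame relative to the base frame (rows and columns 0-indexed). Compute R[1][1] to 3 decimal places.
End-effector y-axis (col 1 of R) = (-0.9659,0.2588,-0.0000)
R[1][1] = 0.2588

0.259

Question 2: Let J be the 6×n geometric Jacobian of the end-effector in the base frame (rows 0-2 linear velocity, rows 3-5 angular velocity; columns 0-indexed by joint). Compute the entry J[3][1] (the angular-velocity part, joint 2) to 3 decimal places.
axis z_1 = (-0.7071,0.7071,0.0000); lever o_n−o_1 = (-4.2935,9.9871,-3.5355)
cross product → J_v[:, 1] = (-2.5000,-2.5000,-4.0260)
J_ω[:, 1] = z_1
entry J[3][1] = -0.7071

-0.707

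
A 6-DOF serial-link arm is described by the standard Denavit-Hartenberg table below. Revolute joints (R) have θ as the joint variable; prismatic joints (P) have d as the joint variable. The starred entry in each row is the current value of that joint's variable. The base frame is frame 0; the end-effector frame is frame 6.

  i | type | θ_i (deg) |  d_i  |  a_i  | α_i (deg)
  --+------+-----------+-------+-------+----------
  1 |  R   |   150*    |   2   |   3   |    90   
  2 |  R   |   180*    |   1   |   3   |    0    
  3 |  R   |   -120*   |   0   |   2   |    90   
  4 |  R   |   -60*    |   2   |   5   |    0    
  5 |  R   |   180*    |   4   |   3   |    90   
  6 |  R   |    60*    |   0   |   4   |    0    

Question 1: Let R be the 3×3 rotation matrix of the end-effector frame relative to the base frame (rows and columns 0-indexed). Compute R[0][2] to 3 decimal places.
End-effector z-axis (col 2 of R) = (-0.1250,0.6495,0.7500)
R[0][2] = -0.1250

-0.125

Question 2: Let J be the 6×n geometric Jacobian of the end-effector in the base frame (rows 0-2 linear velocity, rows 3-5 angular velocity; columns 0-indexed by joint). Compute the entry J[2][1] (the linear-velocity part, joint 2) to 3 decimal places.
axis z_1 = (0.5000,0.8660,0.0000); lever o_n−o_1 = (-4.8660,3.9641,-3.0000)
cross product → J_v[:, 1] = (-2.5981,1.5000,6.1962)
J_ω[:, 1] = z_1
entry J[2][1] = 6.1962

6.196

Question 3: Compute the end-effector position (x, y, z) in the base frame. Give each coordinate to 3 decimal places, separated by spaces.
-7.464 5.464 -1.000

after link 1: o_1 = (-2.5981, 1.5000, 2.0000)
after link 2: o_2 = (0.5000, 0.8660, 2.0000)
after link 3: o_3 = (-0.3660, 1.3660, 3.7321)
after link 4: o_4 = (-5.1136, -0.8929, 4.8971)
after link 5: o_5 = (-6.1651, 2.7141, 1.5981)
after link 6: o_6 = (-7.4641, 5.4641, -1.0000)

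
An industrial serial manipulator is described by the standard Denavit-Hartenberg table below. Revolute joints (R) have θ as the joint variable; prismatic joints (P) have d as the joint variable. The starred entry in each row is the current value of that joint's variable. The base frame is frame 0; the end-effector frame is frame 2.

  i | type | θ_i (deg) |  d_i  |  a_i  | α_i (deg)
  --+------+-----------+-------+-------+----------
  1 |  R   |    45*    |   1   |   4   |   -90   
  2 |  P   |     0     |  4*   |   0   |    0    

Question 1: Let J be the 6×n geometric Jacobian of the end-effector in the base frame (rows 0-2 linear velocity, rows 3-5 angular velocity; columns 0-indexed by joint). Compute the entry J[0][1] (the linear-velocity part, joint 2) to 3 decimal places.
prismatic axis z_1 = (-0.7071,0.7071,0.0000)
J_v[:, 1] = z_1; J_ω[:, 1] = (0,0,0)
entry J[0][1] = -0.7071

-0.707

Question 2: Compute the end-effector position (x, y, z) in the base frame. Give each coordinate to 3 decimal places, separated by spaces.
0.000 5.657 1.000

after link 1: o_1 = (2.8284, 2.8284, 1.0000)
after link 2: o_2 = (0.0000, 5.6569, 1.0000)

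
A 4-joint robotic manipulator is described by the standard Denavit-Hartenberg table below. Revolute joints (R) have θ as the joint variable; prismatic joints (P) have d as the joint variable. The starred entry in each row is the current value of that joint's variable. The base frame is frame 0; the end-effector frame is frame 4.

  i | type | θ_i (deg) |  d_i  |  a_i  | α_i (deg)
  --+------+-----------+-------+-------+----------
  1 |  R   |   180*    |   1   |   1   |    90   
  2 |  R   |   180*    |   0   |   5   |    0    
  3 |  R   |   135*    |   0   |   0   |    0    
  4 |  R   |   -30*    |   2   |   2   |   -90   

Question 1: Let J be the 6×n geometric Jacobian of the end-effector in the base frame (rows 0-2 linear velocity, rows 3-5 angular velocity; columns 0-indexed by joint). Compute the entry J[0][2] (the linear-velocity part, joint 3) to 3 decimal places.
axis z_2 = (0.0000,1.0000,0.0000); lever o_n−o_2 = (-0.5176,2.0000,-1.9319)
cross product → J_v[:, 2] = (-1.9319,0.0000,0.5176)
J_ω[:, 2] = z_2
entry J[0][2] = -1.9319

-1.932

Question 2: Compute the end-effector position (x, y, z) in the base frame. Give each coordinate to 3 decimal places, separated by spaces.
after link 1: o_1 = (-1.0000, 0.0000, 1.0000)
after link 2: o_2 = (4.0000, -0.0000, 1.0000)
after link 3: o_3 = (4.0000, -0.0000, 1.0000)
after link 4: o_4 = (3.4824, 2.0000, -0.9319)

3.482 2.000 -0.932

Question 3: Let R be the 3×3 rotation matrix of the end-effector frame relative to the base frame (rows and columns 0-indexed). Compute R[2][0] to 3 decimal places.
-0.966

End-effector x-axis (col 0 of R) = (-0.2588,0.0000,-0.9659)
R[2][0] = -0.9659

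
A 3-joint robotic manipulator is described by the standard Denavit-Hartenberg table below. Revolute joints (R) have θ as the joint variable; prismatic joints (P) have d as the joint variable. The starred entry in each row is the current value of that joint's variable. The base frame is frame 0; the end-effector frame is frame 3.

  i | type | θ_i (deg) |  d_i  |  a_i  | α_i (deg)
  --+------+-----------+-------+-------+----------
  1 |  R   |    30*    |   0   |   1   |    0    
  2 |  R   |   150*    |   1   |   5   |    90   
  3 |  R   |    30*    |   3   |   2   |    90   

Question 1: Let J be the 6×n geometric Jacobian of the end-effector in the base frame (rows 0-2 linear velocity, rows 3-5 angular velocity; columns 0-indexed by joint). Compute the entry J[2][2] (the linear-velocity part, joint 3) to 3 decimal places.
axis z_2 = (0.0000,1.0000,0.0000); lever o_n−o_2 = (-1.7321,3.0000,1.0000)
cross product → J_v[:, 2] = (1.0000,-0.0000,1.7321)
J_ω[:, 2] = z_2
entry J[2][2] = 1.7321

1.732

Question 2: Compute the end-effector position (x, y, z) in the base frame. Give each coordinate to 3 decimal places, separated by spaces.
-5.866 3.500 2.000

after link 1: o_1 = (0.8660, 0.5000, 0.0000)
after link 2: o_2 = (-4.1340, 0.5000, 1.0000)
after link 3: o_3 = (-5.8660, 3.5000, 2.0000)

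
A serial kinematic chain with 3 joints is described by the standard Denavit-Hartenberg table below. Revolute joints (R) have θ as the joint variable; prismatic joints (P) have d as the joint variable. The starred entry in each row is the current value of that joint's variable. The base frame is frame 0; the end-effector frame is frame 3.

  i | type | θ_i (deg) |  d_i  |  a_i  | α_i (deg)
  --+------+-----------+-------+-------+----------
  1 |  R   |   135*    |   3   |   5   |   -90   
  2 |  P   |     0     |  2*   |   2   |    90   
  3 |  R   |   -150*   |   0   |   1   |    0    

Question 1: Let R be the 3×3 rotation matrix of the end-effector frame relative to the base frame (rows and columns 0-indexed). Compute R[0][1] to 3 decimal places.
0.259

End-effector y-axis (col 1 of R) = (0.2588,0.9659,0.0000)
R[0][1] = 0.2588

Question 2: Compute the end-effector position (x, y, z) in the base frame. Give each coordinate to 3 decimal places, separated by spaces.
-5.398 3.277 3.000

after link 1: o_1 = (-3.5355, 3.5355, 3.0000)
after link 2: o_2 = (-6.3640, 3.5355, 3.0000)
after link 3: o_3 = (-5.3980, 3.2767, 3.0000)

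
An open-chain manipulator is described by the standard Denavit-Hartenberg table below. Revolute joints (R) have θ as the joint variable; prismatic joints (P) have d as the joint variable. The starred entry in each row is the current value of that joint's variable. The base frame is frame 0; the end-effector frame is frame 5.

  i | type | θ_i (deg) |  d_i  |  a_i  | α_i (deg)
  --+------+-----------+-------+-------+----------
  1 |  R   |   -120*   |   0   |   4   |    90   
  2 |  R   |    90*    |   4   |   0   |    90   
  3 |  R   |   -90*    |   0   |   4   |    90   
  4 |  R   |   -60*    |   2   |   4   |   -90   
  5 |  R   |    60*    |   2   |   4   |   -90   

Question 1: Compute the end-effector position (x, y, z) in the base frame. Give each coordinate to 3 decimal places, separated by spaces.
after link 1: o_1 = (-2.0000, -3.4641, 0.0000)
after link 2: o_2 = (-5.4641, -1.4641, 0.0000)
after link 3: o_3 = (-2.0000, -3.4641, 0.0000)
after link 4: o_4 = (1.4641, -1.4641, -2.0000)
after link 5: o_5 = (4.1962, -2.1962, 1.4641)

4.196 -2.196 1.464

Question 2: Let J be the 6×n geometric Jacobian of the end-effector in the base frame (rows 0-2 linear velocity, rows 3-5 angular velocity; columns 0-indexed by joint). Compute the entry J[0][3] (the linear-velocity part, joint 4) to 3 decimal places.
axis z_3 = (0.0000,0.0000,-1.0000); lever o_n−o_3 = (6.1962,1.2679,1.4641)
cross product → J_v[:, 3] = (1.2679,-6.1962,-0.0000)
J_ω[:, 3] = z_3
entry J[0][3] = 1.2679

1.268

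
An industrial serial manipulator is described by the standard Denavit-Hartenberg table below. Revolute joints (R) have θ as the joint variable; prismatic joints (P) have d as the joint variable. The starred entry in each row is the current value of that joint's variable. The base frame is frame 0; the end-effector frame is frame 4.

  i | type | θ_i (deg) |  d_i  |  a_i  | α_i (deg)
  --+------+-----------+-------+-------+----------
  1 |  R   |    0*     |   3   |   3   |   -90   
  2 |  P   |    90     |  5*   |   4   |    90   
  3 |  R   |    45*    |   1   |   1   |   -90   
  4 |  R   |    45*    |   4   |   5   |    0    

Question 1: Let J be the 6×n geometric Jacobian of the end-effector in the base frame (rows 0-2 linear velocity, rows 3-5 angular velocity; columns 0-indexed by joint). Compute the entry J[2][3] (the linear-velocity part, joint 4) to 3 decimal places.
2.500

axis z_3 = (-0.0000,0.7071,0.7071); lever o_n−o_3 = (-3.5355,5.3284,0.3284)
cross product → J_v[:, 3] = (-3.5355,-2.5000,2.5000)
J_ω[:, 3] = z_3
entry J[2][3] = 2.5000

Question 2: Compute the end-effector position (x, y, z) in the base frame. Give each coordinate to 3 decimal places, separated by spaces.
0.464 11.036 -1.379

after link 1: o_1 = (3.0000, 0.0000, 3.0000)
after link 2: o_2 = (3.0000, 5.0000, -1.0000)
after link 3: o_3 = (4.0000, 5.7071, -1.7071)
after link 4: o_4 = (0.4645, 11.0355, -1.3787)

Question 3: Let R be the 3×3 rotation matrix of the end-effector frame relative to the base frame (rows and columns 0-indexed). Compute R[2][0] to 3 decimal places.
-0.500

End-effector x-axis (col 0 of R) = (-0.7071,0.5000,-0.5000)
R[2][0] = -0.5000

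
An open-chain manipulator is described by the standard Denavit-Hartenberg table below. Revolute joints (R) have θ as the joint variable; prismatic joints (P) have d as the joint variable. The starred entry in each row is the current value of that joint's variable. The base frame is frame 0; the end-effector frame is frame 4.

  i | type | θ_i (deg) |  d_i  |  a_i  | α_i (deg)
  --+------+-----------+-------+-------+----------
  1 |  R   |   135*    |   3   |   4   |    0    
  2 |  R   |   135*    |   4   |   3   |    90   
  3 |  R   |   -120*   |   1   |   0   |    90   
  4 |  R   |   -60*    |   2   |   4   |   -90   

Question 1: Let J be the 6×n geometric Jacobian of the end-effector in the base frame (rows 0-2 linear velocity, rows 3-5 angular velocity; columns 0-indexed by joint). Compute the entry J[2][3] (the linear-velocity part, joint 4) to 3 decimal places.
axis z_3 = (0.0000,0.8660,0.5000); lever o_n−o_3 = (3.4641,2.7321,-0.7321)
cross product → J_v[:, 3] = (-2.0000,1.7321,-3.0000)
J_ω[:, 3] = z_3
entry J[2][3] = -3.0000

-3.000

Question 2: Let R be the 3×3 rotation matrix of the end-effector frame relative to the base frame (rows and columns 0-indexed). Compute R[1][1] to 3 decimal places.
End-effector y-axis (col 1 of R) = (-0.0000,-0.8660,-0.5000)
R[1][1] = -0.8660

-0.866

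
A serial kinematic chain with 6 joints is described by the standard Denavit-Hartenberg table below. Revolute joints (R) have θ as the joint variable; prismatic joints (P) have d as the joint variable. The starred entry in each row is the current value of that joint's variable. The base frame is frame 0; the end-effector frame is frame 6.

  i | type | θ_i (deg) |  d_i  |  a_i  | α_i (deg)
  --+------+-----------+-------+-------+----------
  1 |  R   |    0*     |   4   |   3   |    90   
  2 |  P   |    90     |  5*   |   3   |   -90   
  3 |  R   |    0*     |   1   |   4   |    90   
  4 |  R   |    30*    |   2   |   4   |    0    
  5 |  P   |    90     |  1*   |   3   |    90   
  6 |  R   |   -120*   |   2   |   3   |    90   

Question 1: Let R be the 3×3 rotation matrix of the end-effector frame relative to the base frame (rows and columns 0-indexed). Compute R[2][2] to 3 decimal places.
End-effector z-axis (col 2 of R) = (0.7500,-0.5000,0.4330)
R[2][2] = 0.4330

0.433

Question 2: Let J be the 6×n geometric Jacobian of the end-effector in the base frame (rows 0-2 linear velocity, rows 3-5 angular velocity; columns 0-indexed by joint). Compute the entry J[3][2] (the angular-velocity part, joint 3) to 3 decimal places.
-1.000

axis z_2 = (-1.0000,-0.0000,0.0000); lever o_n−o_2 = (-5.2990,-0.4019,8.4462)
cross product → J_v[:, 2] = (-0.0000,8.4462,0.4019)
J_ω[:, 2] = z_2
entry J[3][2] = -1.0000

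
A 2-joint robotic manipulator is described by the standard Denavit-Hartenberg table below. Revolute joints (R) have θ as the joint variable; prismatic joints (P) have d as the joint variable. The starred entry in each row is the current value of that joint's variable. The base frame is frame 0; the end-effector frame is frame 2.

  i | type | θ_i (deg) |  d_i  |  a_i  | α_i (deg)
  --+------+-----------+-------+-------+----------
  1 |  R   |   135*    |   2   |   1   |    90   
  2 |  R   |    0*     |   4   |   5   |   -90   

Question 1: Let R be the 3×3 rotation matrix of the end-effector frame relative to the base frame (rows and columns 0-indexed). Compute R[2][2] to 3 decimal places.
End-effector z-axis (col 2 of R) = (0.0000,0.0000,1.0000)
R[2][2] = 1.0000

1.000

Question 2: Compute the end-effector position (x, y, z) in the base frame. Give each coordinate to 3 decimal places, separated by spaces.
after link 1: o_1 = (-0.7071, 0.7071, 2.0000)
after link 2: o_2 = (-1.4142, 7.0711, 2.0000)

-1.414 7.071 2.000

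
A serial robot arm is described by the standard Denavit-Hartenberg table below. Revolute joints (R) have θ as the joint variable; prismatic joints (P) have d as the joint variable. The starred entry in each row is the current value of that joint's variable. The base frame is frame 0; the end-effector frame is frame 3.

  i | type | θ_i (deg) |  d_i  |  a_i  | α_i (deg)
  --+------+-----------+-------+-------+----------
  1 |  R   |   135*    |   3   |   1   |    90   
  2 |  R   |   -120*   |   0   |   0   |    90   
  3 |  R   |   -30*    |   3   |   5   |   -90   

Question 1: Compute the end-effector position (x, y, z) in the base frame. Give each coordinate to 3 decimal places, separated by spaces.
0.893 -4.429 0.750

after link 1: o_1 = (-0.7071, 0.7071, 3.0000)
after link 2: o_2 = (-0.7071, 0.7071, 3.0000)
after link 3: o_3 = (0.8932, -4.4287, 0.7500)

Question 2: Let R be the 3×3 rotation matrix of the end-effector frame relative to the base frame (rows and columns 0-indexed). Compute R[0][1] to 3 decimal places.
End-effector y-axis (col 1 of R) = (-0.6124,0.6124,-0.5000)
R[0][1] = -0.6124

-0.612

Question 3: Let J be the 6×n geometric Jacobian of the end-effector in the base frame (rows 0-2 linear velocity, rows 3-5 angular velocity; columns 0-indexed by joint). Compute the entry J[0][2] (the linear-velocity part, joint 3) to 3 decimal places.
3.946

axis z_2 = (0.6124,-0.6124,0.5000); lever o_n−o_2 = (1.6003,-5.1358,-2.2500)
cross product → J_v[:, 2] = (3.9457,2.1780,-2.1651)
J_ω[:, 2] = z_2
entry J[0][2] = 3.9457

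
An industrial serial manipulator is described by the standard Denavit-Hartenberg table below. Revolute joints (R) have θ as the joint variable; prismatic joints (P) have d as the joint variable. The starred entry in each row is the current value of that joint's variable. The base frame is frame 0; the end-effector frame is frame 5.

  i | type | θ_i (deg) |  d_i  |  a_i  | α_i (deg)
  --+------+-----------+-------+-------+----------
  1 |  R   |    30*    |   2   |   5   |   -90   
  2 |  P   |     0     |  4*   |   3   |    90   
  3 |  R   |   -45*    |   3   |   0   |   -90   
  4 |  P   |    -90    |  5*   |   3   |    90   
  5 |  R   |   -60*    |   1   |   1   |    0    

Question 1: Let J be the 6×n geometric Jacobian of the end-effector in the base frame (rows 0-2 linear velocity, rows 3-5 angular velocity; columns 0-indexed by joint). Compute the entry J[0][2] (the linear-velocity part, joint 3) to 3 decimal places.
axis z_2 = (0.0000,0.0000,1.0000); lever o_n−o_2 = (0.1040,4.2519,6.5000)
cross product → J_v[:, 2] = (-4.2519,0.1040,0.0000)
J_ω[:, 2] = z_2
entry J[0][2] = -4.2519

-4.252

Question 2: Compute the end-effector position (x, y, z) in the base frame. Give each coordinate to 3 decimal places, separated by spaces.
5.032 11.716 8.500

after link 1: o_1 = (4.3301, 2.5000, 2.0000)
after link 2: o_2 = (4.9282, 7.4641, 2.0000)
after link 3: o_3 = (4.9282, 7.4641, 5.0000)
after link 4: o_4 = (6.2223, 12.2937, 8.0000)
after link 5: o_5 = (5.0322, 11.7160, 8.5000)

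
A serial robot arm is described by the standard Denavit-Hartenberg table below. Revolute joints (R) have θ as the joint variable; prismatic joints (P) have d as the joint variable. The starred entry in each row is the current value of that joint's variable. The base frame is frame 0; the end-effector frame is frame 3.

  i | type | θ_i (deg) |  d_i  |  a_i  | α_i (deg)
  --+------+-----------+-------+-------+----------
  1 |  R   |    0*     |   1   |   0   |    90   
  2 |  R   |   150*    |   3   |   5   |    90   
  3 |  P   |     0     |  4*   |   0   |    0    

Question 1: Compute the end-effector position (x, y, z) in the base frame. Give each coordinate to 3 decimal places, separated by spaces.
-2.330 -3.000 6.964

after link 1: o_1 = (0.0000, 0.0000, 1.0000)
after link 2: o_2 = (-4.3301, -3.0000, 3.5000)
after link 3: o_3 = (-2.3301, -3.0000, 6.9641)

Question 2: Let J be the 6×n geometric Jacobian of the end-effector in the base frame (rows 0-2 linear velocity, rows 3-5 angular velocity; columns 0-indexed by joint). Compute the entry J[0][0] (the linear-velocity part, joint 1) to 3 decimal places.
3.000

axis z_0 = ẑ; lever o_n−o_0 = (-2.3301,-3.0000,6.9641)
cross product → J_v[:, 0] = (3.0000,-2.3301,0.0000)
J_ω[:, 0] = z_0
entry J[0][0] = 3.0000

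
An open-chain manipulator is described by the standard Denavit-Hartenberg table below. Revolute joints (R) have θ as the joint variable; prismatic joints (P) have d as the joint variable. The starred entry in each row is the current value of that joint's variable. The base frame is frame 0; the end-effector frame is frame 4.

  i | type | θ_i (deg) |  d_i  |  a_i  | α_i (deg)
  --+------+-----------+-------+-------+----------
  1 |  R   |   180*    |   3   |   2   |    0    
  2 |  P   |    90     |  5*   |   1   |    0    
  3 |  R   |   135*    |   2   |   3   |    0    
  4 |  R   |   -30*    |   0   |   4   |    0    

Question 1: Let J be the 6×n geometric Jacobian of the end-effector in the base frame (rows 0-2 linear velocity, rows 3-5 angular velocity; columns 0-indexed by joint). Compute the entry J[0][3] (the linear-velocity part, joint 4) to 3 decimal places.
-1.035

axis z_3 = (0.0000,0.0000,1.0000); lever o_n−o_3 = (3.8637,1.0353,0.0000)
cross product → J_v[:, 3] = (-1.0353,3.8637,0.0000)
J_ω[:, 3] = z_3
entry J[0][3] = -1.0353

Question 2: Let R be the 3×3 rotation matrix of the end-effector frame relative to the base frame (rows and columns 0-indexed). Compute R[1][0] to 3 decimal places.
End-effector x-axis (col 0 of R) = (0.9659,0.2588,0.0000)
R[1][0] = 0.2588

0.259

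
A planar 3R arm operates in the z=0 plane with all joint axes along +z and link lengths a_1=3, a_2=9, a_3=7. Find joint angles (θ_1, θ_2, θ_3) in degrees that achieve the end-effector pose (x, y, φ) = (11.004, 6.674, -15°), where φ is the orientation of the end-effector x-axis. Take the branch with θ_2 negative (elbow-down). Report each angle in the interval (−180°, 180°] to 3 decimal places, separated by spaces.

134.996 -89.993 -60.003

wrist centre = target − a_3·(cos φ, sin φ) = (4.2425, 8.4857)
cos θ_2 = (90.0066−3²−9²)/(2·3·9) = 0.0001; θ_2 = -89.9930° (elbow-down)
β = atan2(8.4857,4.2425) = 63.4368°; ψ = atan2(-9.0000,3.0011) = -71.5587°
θ_1 = β − ψ = 134.9955°
θ_3 = φ − θ_1 − θ_2 = -60.0026° (wrapped to (-180°,180°])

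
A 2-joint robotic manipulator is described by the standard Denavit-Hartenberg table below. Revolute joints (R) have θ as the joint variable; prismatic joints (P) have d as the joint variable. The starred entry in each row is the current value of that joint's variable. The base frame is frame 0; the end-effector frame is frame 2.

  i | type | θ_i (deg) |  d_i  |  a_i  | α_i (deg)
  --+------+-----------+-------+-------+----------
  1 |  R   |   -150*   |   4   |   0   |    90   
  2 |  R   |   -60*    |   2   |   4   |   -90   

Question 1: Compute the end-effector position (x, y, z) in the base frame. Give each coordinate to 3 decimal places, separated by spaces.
-2.732 0.732 0.536

after link 1: o_1 = (0.0000, 0.0000, 4.0000)
after link 2: o_2 = (-2.7321, 0.7321, 0.5359)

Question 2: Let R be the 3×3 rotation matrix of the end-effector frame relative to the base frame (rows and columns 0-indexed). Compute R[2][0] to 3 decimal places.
End-effector x-axis (col 0 of R) = (-0.4330,-0.2500,-0.8660)
R[2][0] = -0.8660

-0.866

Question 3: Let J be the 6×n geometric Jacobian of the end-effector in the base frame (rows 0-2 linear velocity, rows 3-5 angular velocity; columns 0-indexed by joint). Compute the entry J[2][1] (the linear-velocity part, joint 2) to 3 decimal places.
2.000

axis z_1 = (-0.5000,0.8660,0.0000); lever o_n−o_1 = (-2.7321,0.7321,-3.4641)
cross product → J_v[:, 1] = (-3.0000,-1.7321,2.0000)
J_ω[:, 1] = z_1
entry J[2][1] = 2.0000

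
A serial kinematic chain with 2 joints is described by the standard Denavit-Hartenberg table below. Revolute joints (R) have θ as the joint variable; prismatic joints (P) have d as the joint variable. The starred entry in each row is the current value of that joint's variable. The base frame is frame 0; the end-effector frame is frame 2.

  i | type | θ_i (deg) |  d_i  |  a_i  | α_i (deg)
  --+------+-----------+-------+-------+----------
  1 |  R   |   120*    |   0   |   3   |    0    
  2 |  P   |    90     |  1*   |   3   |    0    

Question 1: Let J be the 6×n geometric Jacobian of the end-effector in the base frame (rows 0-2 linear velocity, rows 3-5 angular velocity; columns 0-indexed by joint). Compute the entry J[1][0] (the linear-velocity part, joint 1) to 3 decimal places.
-4.098

axis z_0 = ẑ; lever o_n−o_0 = (-4.0981,1.0981,1.0000)
cross product → J_v[:, 0] = (-1.0981,-4.0981,0.0000)
J_ω[:, 0] = z_0
entry J[1][0] = -4.0981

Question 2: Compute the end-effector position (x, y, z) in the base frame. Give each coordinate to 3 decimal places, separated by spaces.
-4.098 1.098 1.000

after link 1: o_1 = (-1.5000, 2.5981, 0.0000)
after link 2: o_2 = (-4.0981, 1.0981, 1.0000)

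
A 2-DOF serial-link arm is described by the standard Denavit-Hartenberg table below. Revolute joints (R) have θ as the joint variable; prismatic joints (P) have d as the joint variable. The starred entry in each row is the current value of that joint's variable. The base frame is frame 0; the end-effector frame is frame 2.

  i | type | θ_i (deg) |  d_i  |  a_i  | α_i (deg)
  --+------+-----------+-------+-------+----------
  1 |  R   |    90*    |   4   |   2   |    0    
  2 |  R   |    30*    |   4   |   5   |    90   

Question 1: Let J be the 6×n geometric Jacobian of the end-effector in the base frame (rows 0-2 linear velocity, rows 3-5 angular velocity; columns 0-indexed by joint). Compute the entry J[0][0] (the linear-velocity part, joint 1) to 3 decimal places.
axis z_0 = ẑ; lever o_n−o_0 = (-2.5000,6.3301,8.0000)
cross product → J_v[:, 0] = (-6.3301,-2.5000,0.0000)
J_ω[:, 0] = z_0
entry J[0][0] = -6.3301

-6.330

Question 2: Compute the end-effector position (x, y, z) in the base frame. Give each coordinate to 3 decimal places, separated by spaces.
after link 1: o_1 = (0.0000, 2.0000, 4.0000)
after link 2: o_2 = (-2.5000, 6.3301, 8.0000)

-2.500 6.330 8.000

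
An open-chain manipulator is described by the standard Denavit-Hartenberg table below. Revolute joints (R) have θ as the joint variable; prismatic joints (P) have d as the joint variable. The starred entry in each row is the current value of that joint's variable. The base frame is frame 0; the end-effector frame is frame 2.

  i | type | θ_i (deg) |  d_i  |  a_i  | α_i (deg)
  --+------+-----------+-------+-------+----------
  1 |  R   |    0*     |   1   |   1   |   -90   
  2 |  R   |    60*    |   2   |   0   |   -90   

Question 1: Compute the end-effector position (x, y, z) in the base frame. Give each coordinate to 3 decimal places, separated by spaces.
1.000 2.000 1.000

after link 1: o_1 = (1.0000, 0.0000, 1.0000)
after link 2: o_2 = (1.0000, 2.0000, 1.0000)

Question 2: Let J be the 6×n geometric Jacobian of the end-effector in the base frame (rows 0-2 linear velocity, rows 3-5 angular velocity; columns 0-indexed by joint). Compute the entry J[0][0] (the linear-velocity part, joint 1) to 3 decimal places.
-2.000

axis z_0 = ẑ; lever o_n−o_0 = (1.0000,2.0000,1.0000)
cross product → J_v[:, 0] = (-2.0000,1.0000,0.0000)
J_ω[:, 0] = z_0
entry J[0][0] = -2.0000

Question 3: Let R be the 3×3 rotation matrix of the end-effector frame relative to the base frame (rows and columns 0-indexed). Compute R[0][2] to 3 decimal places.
-0.866

End-effector z-axis (col 2 of R) = (-0.8660,0.0000,-0.5000)
R[0][2] = -0.8660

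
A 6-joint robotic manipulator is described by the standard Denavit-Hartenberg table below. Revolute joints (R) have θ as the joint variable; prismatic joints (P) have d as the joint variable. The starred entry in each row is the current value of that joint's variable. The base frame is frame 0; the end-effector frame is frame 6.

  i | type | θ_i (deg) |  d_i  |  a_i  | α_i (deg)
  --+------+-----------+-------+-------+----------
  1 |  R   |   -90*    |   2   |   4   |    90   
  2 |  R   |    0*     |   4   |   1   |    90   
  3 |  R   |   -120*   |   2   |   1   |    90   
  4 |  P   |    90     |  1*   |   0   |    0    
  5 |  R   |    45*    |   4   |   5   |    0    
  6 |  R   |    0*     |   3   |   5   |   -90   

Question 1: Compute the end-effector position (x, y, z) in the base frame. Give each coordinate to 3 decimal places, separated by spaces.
after link 1: o_1 = (0.0000, -4.0000, 2.0000)
after link 2: o_2 = (-4.0000, -5.0000, 2.0000)
after link 3: o_3 = (-3.1340, -4.5000, 0.0000)
after link 4: o_4 = (-3.6340, -3.6340, 0.0000)
after link 5: o_5 = (-8.6958, -1.9376, -3.5355)
after link 6: o_6 = (-13.2577, -1.1073, -7.0711)

-13.258 -1.107 -7.071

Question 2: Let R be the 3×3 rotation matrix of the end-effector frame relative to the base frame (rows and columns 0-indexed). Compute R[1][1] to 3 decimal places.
End-effector y-axis (col 1 of R) = (0.5000,-0.8660,0.0000)
R[1][1] = -0.8660

-0.866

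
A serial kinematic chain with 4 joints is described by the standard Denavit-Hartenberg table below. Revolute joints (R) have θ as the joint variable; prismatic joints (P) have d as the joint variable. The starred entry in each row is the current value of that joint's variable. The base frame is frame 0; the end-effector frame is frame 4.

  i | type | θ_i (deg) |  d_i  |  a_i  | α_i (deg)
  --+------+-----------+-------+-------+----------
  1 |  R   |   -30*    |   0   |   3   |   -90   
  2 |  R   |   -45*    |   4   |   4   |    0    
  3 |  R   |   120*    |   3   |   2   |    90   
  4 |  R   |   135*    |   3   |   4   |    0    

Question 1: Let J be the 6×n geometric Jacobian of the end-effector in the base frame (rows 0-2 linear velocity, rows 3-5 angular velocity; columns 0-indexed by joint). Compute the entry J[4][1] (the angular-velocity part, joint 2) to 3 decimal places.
0.866

axis z_1 = (0.5000,0.8660,0.0000); lever o_n−o_1 = (9.6876,5.7558,4.4051)
cross product → J_v[:, 1] = (3.8149,-2.2025,-5.5118)
J_ω[:, 1] = z_1
entry J[4][1] = 0.8660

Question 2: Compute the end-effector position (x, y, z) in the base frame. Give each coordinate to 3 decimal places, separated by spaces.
12.286 4.256 4.405

after link 1: o_1 = (2.5981, -1.5000, 0.0000)
after link 2: o_2 = (7.0476, 0.5499, 2.8284)
after link 3: o_3 = (8.9959, 2.8891, 0.8966)
after link 4: o_4 = (12.2856, 4.2558, 4.4051)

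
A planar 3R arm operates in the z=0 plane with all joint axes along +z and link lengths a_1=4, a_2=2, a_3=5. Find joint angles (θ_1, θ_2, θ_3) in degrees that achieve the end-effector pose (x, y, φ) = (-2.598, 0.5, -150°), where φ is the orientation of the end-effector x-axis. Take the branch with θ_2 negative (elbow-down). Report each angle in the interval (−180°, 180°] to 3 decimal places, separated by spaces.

wrist centre = target − a_3·(cos φ, sin φ) = (1.7321, 3.0000)
cos θ_2 = (12.0003−4²−2²)/(2·4·2) = -0.5000; θ_2 = -119.9989° (elbow-down)
β = atan2(3.0000,1.7321) = 59.9989°; ψ = atan2(-1.7321,3.0000) = -30.0000°
θ_1 = β − ψ = 89.9989°
θ_3 = φ − θ_1 − θ_2 = -120.0000° (wrapped to (-180°,180°])

89.999 -119.999 -120.000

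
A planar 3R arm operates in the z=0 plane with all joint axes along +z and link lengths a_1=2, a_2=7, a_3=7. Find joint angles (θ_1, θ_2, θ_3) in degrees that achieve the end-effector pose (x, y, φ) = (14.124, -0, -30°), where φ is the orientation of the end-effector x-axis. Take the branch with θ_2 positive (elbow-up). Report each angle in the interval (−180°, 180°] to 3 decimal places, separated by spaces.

wrist centre = target − a_3·(cos φ, sin φ) = (8.0618, 3.5000)
cos θ_2 = (77.2430−2²−7²)/(2·2·7) = 0.8658; θ_2 = 30.0235° (elbow-up)
β = atan2(3.5000,8.0618) = 23.4678°; ψ = atan2(3.5025,8.0607) = 23.4855°
θ_1 = β − ψ = -0.0176°
θ_3 = φ − θ_1 − θ_2 = -60.0058° (wrapped to (-180°,180°])

-0.018 30.023 -60.006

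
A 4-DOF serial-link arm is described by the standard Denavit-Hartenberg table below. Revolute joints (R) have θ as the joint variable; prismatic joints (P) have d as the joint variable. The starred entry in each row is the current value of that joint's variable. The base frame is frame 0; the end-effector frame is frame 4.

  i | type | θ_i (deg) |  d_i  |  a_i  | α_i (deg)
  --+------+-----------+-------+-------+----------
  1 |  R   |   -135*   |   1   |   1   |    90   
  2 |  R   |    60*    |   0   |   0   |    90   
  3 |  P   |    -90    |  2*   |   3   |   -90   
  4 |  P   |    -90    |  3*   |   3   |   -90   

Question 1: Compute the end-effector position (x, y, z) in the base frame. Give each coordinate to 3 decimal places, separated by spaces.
-2.708 -6.951 1.098

after link 1: o_1 = (-0.7071, -0.7071, 1.0000)
after link 2: o_2 = (-0.7071, -0.7071, 1.0000)
after link 3: o_3 = (0.1895, -4.0532, -0.0000)
after link 4: o_4 = (-2.7083, -6.9509, 1.0981)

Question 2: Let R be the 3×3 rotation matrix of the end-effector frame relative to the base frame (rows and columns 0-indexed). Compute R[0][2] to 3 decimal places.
0.707

End-effector z-axis (col 2 of R) = (0.7071,-0.7071,0.0000)
R[0][2] = 0.7071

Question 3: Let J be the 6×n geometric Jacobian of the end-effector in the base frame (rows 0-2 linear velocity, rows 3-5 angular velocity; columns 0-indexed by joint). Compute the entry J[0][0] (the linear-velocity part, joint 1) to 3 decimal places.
axis z_0 = ẑ; lever o_n−o_0 = (-2.7083,-6.9509,1.0981)
cross product → J_v[:, 0] = (6.9509,-2.7083,0.0000)
J_ω[:, 0] = z_0
entry J[0][0] = 6.9509

6.951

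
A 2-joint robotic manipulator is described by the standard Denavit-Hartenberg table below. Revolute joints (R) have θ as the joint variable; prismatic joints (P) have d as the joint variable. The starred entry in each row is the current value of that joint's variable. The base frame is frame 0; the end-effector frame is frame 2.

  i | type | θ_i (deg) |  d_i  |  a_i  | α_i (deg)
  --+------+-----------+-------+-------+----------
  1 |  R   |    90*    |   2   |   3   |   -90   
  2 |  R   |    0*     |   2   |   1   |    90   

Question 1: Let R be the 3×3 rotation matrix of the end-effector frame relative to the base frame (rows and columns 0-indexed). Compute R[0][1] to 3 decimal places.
End-effector y-axis (col 1 of R) = (-1.0000,0.0000,0.0000)
R[0][1] = -1.0000

-1.000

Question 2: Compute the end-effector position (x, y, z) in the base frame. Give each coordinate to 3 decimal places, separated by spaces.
after link 1: o_1 = (0.0000, 3.0000, 2.0000)
after link 2: o_2 = (-2.0000, 4.0000, 2.0000)

-2.000 4.000 2.000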